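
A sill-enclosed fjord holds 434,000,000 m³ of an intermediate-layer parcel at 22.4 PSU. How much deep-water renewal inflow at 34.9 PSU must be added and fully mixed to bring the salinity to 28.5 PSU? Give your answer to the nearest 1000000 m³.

414000000 m³

Salt balance: 434,000,000×22.4 + V×34.9 = (434,000,000+V)×28.5
9,721,600,000 + 34.9V = 12,369,000,000 + 28.5V
2,647,400,000 = 6.4V
V = 413,656,250 m³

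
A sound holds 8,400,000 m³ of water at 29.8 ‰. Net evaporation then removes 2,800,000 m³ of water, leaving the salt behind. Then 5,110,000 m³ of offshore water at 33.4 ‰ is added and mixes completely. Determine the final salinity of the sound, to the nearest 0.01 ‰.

After evaporation: salt = 8,400,000×29.8 = 250,320,000; volume = 8,400,000 − 2,800,000 = 5,600,000 m³
After mixing: salt = 250,320,000 + 5,110,000×33.4 = 420,994,000; volume = 5,600,000 + 5,110,000 = 10,710,000 m³
S = 420,994,000 / 10,710,000 = 39.3085 ‰

39.31 ‰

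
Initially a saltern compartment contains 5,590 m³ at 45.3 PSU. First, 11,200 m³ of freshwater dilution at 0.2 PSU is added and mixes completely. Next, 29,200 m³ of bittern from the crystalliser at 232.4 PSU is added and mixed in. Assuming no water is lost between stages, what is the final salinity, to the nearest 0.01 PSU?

153.11 PSU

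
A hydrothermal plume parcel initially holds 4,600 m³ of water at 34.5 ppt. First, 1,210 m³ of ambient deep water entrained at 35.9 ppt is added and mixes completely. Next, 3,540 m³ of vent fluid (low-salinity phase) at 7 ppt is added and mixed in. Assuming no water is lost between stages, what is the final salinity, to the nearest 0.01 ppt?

24.27 ppt

Conserving salt mass:
Initial salt = 4,600×34.5 = 158,700
After stage 1: salt = 158,700 + 1,210×35.9 = 202,139; volume = 5,810 m³; S = 34.792 ppt
After stage 2: salt = 202,139 + 3,540×7 = 226,919; volume = 9,350 m³
S = 226,919 / 9,350 = 24.2694 ppt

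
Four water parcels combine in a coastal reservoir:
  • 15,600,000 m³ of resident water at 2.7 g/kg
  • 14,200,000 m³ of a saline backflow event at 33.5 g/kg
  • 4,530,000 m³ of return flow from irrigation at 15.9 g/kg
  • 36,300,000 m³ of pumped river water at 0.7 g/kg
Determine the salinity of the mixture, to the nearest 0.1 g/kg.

8.7 g/kg

Conserving salt mass:
salt = 15,600,000×2.7 + 14,200,000×33.5 + 4,530,000×15.9 + 36,300,000×0.7 = 42,120,000 + 475,700,000 + 72,027,000 + 25,410,000 = 615,257,000
volume = 15,600,000 + 14,200,000 + 4,530,000 + 36,300,000 = 70,630,000 m³
S = 615,257,000 / 70,630,000 = 8.711 g/kg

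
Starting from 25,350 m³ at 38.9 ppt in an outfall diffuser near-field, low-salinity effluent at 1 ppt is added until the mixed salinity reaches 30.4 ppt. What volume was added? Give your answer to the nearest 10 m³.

Salt balance: 25,350×38.9 + V×1 = (25,350+V)×30.4
986,115 + 1V = 770,640 + 30.4V
215,475 = 29.4V
V = 7,329.08 m³

7330 m³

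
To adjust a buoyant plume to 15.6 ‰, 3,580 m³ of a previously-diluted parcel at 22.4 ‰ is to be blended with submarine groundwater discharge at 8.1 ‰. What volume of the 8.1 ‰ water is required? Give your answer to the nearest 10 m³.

3250 m³

Salt balance: 3,580×22.4 + V×8.1 = (3,580+V)×15.6
80,192 + 8.1V = 55,848 + 15.6V
24,344 = 7.5V
V = 3,245.87 m³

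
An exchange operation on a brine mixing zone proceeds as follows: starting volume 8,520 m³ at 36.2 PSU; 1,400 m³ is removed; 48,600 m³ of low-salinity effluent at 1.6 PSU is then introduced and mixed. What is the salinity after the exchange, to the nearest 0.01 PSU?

Remaining after removal: 7,120 m³ at 36.2 PSU (salt = 257,744)
After addition: salt = 257,744 + 48,600×1.6 = 335,504; volume = 55,720 m³
S = 335,504 / 55,720 = 6.0212 PSU

6.02 PSU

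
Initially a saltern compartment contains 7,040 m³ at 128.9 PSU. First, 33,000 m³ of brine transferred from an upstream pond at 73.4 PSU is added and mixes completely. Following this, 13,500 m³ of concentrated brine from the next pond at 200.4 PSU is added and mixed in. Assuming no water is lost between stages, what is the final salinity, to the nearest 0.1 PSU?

112.7 PSU

Salt balance:
Initial salt = 7,040×128.9 = 907,456
After stage 1: salt = 907,456 + 33,000×73.4 = 3,329,656; volume = 40,040 m³; S = 83.158 PSU
After stage 2: salt = 3,329,656 + 13,500×200.4 = 6,035,056; volume = 53,540 m³
S = 6,035,056 / 53,540 = 112.7205 PSU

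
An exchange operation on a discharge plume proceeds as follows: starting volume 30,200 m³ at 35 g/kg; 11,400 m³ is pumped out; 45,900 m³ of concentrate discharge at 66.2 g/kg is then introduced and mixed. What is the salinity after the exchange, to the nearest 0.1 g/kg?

57.1 g/kg

Remaining after removal: 18,800 m³ at 35 g/kg (salt = 658,000)
After addition: salt = 658,000 + 45,900×66.2 = 3,696,580; volume = 64,700 m³
S = 3,696,580 / 64,700 = 57.1342 g/kg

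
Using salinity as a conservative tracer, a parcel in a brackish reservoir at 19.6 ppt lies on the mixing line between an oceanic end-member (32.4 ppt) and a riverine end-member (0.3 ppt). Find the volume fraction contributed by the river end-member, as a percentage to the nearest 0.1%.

Let f be the freshwater fraction. Salt balance per unit volume:
f×0.3 + (1−f)×32.4 = 19.6
f = (32.4 − 19.6) / (32.4 − 0.3) = 12.8/32.1 = 0.3988

39.9%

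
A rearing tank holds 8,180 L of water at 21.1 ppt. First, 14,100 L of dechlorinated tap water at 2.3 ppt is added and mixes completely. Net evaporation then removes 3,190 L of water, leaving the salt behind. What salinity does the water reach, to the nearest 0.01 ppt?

10.74 ppt

After mixing: salt = 8,180×21.1 + 14,100×2.3 = 205,028; volume = 22,280 L
After evaporation: salt unchanged = 205,028; volume = 22,280 − 3,190 = 19,090 L
S = 205,028 / 19,090 = 10.7401 ppt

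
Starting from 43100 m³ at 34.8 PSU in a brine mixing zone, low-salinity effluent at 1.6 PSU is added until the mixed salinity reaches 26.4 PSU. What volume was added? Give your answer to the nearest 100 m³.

Salt balance: 43,100×34.8 + V×1.6 = (43,100+V)×26.4
1,499,880 + 1.6V = 1,137,840 + 26.4V
362,040 = 24.8V
V = 14,598.39 m³

14600 m³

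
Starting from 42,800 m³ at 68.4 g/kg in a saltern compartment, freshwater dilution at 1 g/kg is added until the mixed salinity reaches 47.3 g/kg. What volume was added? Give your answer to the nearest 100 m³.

Salt balance: 42,800×68.4 + V×1 = (42,800+V)×47.3
2,927,520 + 1V = 2,024,440 + 47.3V
903,080 = 46.3V
V = 19,504.97 m³

19500 m³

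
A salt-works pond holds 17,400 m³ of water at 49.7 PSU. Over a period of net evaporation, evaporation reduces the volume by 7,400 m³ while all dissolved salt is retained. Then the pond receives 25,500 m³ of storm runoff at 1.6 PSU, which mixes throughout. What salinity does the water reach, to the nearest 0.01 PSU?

25.51 PSU

After evaporation: salt = 17,400×49.7 = 864,780; volume = 17,400 − 7,400 = 10,000 m³
After mixing: salt = 864,780 + 25,500×1.6 = 905,580; volume = 10,000 + 25,500 = 35,500 m³
S = 905,580 / 35,500 = 25.5093 PSU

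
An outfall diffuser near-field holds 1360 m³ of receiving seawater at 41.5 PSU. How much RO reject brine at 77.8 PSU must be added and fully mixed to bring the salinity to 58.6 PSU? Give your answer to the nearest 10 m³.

Salt balance: 1,360×41.5 + V×77.8 = (1,360+V)×58.6
56,440 + 77.8V = 79,696 + 58.6V
23,256 = 19.2V
V = 1,211.25 m³

1210 m³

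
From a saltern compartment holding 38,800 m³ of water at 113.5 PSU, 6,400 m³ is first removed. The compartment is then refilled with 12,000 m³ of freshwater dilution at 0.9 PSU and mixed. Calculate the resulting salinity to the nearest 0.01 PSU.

83.07 PSU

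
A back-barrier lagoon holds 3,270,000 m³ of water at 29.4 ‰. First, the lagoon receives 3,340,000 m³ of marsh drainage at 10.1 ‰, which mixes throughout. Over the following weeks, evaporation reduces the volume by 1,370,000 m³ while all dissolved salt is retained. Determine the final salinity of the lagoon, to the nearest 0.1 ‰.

24.8 ‰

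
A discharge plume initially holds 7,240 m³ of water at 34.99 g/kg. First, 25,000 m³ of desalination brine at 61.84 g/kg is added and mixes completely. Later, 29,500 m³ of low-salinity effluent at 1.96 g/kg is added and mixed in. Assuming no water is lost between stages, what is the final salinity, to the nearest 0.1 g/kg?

30.1 g/kg

Mass of salt is conserved:
Initial salt = 7,240×34.99 = 253,327.6
After stage 1: salt = 253,327.6 + 25,000×61.84 = 1,799,327.6; volume = 32,240 m³; S = 55.81 g/kg
After stage 2: salt = 1,799,327.6 + 29,500×1.96 = 1,857,147.6; volume = 61,740 m³
S = 1,857,147.6 / 61,740 = 30.0801 g/kg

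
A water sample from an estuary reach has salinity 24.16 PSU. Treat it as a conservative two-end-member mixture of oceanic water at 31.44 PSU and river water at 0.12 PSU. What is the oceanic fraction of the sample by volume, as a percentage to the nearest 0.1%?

Let g be the oceanic fraction. Salt balance per unit volume:
g×31.44 + (1−g)×0.12 = 24.16
g = (24.16 − 0.12) / (31.44 − 0.12) = 24.04/31.32 = 0.7676

76.8%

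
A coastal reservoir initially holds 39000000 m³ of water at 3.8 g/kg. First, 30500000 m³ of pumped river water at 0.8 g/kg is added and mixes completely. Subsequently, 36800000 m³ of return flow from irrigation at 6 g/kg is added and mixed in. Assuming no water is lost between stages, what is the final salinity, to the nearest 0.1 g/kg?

3.7 g/kg

Conserving salt mass:
Initial salt = 39,000,000×3.8 = 148,200,000
After stage 1: salt = 148,200,000 + 30,500,000×0.8 = 172,600,000; volume = 69,500,000 m³; S = 2.483 g/kg
After stage 2: salt = 172,600,000 + 36,800,000×6 = 393,400,000; volume = 106,300,000 m³
S = 393,400,000 / 106,300,000 = 3.7008 g/kg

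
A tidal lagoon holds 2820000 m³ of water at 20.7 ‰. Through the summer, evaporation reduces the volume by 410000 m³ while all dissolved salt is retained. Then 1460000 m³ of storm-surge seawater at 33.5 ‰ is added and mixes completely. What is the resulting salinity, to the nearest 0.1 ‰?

After evaporation: salt = 2,820,000×20.7 = 58,374,000; volume = 2,820,000 − 410,000 = 2,410,000 m³
After mixing: salt = 58,374,000 + 1,460,000×33.5 = 107,284,000; volume = 2,410,000 + 1,460,000 = 3,870,000 m³
S = 107,284,000 / 3,870,000 = 27.722 ‰

27.7 ‰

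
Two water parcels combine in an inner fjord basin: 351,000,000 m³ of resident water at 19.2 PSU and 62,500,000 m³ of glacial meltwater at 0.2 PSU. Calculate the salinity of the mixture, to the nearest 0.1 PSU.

16.3 PSU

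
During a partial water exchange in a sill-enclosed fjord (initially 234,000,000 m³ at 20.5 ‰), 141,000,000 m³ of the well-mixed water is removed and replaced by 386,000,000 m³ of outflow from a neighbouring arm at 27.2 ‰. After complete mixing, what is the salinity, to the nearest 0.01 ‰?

Remaining after removal: 93,000,000 m³ at 20.5 ‰ (salt = 1,906,500,000)
After addition: salt = 1,906,500,000 + 386,000,000×27.2 = 12,405,700,000; volume = 479,000,000 m³
S = 12,405,700,000 / 479,000,000 = 25.8992 ‰

25.90 ‰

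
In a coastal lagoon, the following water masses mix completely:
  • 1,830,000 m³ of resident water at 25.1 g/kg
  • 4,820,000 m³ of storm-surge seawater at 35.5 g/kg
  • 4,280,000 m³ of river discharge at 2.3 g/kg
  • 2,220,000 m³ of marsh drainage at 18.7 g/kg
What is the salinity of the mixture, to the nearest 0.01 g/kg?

Salt balance:
salt = 1,830,000×25.1 + 4,820,000×35.5 + 4,280,000×2.3 + 2,220,000×18.7 = 45,933,000 + 171,110,000 + 9,844,000 + 41,514,000 = 268,401,000
volume = 1,830,000 + 4,820,000 + 4,280,000 + 2,220,000 = 13,150,000 m³
S = 268,401,000 / 13,150,000 = 20.4107 g/kg

20.41 g/kg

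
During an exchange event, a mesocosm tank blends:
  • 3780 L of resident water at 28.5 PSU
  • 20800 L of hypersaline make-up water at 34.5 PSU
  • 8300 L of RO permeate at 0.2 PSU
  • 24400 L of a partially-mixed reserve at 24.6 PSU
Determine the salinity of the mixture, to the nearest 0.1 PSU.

24.9 PSU

Conserving salt mass:
salt = 3,780×28.5 + 20,800×34.5 + 8,300×0.2 + 24,400×24.6 = 107,730 + 717,600 + 1,660 + 600,240 = 1,427,230
volume = 3,780 + 20,800 + 8,300 + 24,400 = 57,280 L
S = 1,427,230 / 57,280 = 24.917 PSU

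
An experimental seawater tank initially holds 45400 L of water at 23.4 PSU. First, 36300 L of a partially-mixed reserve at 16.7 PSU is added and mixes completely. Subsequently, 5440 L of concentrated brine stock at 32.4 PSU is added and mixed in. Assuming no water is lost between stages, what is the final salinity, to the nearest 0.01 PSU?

21.17 PSU

Conserving salt mass:
Initial salt = 45,400×23.4 = 1,062,360
After stage 1: salt = 1,062,360 + 36,300×16.7 = 1,668,570; volume = 81,700 L; S = 20.423 PSU
After stage 2: salt = 1,668,570 + 5,440×32.4 = 1,844,826; volume = 87,140 L
S = 1,844,826 / 87,140 = 21.1708 PSU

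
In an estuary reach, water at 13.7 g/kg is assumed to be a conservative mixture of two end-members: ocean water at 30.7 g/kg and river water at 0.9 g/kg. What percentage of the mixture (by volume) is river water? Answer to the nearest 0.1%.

Let f be the freshwater fraction. Salt balance per unit volume:
f×0.9 + (1−f)×30.7 = 13.7
f = (30.7 − 13.7) / (30.7 − 0.9) = 17/29.8 = 0.5705

57.0%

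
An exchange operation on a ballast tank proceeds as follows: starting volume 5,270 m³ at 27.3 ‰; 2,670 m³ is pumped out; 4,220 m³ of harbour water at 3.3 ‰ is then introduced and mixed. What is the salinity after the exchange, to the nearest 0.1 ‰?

Remaining after removal: 2,600 m³ at 27.3 ‰ (salt = 70,980)
After addition: salt = 70,980 + 4,220×3.3 = 84,906; volume = 6,820 m³
S = 84,906 / 6,820 = 12.4496 ‰

12.4 ‰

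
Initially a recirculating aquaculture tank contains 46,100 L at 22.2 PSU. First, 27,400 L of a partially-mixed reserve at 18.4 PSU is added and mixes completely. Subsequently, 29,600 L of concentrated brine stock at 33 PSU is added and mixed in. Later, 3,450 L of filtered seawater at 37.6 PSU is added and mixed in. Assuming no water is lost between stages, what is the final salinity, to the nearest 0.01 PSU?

Total salt / total volume:
Initial salt = 46,100×22.2 = 1,023,420
After stage 1: salt = 1,023,420 + 27,400×18.4 = 1,527,580; volume = 73,500 L; S = 20.783 PSU
After stage 2: salt = 1,527,580 + 29,600×33 = 2,504,380; volume = 103,100 L; S = 24.291 PSU
After stage 3: salt = 2,504,380 + 3,450×37.6 = 2,634,100; volume = 106,550 L
S = 2,634,100 / 106,550 = 24.7217 PSU

24.72 PSU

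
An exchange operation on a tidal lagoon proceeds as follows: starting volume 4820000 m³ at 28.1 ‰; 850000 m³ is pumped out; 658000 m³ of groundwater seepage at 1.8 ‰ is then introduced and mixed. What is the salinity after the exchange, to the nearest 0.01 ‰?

24.36 ‰

Remaining after removal: 3,970,000 m³ at 28.1 ‰ (salt = 111,557,000)
After addition: salt = 111,557,000 + 658,000×1.8 = 112,741,400; volume = 4,628,000 m³
S = 112,741,400 / 4,628,000 = 24.3607 ‰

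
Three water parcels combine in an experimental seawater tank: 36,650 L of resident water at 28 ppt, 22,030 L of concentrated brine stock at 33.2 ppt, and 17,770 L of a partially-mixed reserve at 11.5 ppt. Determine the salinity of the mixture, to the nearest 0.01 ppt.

25.66 ppt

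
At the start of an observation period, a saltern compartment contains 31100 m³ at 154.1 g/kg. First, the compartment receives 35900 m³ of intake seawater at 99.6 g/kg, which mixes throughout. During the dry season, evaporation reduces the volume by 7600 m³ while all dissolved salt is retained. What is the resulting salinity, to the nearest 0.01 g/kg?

140.88 g/kg

After mixing: salt = 31,100×154.1 + 35,900×99.6 = 8,368,150; volume = 67,000 m³
After evaporation: salt unchanged = 8,368,150; volume = 67,000 − 7,600 = 59,400 m³
S = 8,368,150 / 59,400 = 140.8779 g/kg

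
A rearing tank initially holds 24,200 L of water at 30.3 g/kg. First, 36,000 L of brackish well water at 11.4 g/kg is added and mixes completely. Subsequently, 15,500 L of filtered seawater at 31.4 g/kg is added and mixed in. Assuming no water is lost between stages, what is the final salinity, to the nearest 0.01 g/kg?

21.54 g/kg

Conserving salt mass:
Initial salt = 24,200×30.3 = 733,260
After stage 1: salt = 733,260 + 36,000×11.4 = 1,143,660; volume = 60,200 L; S = 18.998 g/kg
After stage 2: salt = 1,143,660 + 15,500×31.4 = 1,630,360; volume = 75,700 L
S = 1,630,360 / 75,700 = 21.5371 g/kg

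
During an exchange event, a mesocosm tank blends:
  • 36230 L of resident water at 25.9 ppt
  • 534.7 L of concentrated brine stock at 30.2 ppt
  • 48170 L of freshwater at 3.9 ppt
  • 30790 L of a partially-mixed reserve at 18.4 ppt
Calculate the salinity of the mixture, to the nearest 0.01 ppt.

14.77 ppt

Weighted by volume,
salt = 36,230×25.9 + 534.7×30.2 + 48,170×3.9 + 30,790×18.4 = 938,357 + 16,147.94 + 187,863 + 566,536 = 1,708,903.94
volume = 36,230 + 534.7 + 48,170 + 30,790 = 115,724.7 L
S = 1,708,903.94 / 115,724.7 = 14.767 ppt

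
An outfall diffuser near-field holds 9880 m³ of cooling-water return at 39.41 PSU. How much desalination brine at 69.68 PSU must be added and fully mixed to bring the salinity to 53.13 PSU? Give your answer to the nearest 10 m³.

Salt balance: 9,880×39.41 + V×69.68 = (9,880+V)×53.13
389,370.8 + 69.68V = 524,924.4 + 53.13V
135,553.6 = 16.55V
V = 8,190.55 m³

8190 m³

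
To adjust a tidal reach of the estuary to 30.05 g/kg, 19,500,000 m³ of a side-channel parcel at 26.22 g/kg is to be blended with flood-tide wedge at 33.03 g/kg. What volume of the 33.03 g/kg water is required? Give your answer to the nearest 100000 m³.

25100000 m³

Salt balance: 19,500,000×26.22 + V×33.03 = (19,500,000+V)×30.05
511,290,000 + 33.03V = 585,975,000 + 30.05V
74,685,000 = 2.98V
V = 25,062,080.54 m³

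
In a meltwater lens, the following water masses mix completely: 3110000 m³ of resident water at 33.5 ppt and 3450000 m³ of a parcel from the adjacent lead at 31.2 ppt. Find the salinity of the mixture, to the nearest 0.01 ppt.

Conserving salt mass:
salt = 3,110,000×33.5 + 3,450,000×31.2 = 104,185,000 + 107,640,000 = 211,825,000
volume = 3,110,000 + 3,450,000 = 6,560,000 m³
S = 211,825,000 / 6,560,000 = 32.2904 ppt

32.29 ppt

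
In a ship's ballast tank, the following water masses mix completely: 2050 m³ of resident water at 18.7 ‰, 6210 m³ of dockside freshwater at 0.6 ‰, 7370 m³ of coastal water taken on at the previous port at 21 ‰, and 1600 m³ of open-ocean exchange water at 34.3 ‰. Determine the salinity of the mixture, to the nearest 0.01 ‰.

14.61 ‰

Weighted by volume,
salt = 2,050×18.7 + 6,210×0.6 + 7,370×21 + 1,600×34.3 = 38,335 + 3,726 + 154,770 + 54,880 = 251,711
volume = 2,050 + 6,210 + 7,370 + 1,600 = 17,230 m³
S = 251,711 / 17,230 = 14.6089 ‰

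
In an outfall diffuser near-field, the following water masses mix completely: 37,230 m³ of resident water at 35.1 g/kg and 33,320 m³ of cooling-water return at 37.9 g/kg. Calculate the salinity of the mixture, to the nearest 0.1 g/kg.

36.4 g/kg

Conserving salt mass:
salt = 37,230×35.1 + 33,320×37.9 = 1,306,773 + 1,262,828 = 2,569,601
volume = 37,230 + 33,320 = 70,550 m³
S = 2,569,601 / 70,550 = 36.422 g/kg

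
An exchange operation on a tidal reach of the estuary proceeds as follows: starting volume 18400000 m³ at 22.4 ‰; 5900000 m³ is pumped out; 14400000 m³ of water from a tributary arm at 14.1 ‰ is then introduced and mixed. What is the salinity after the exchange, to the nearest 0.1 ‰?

18.0 ‰

Remaining after removal: 12,500,000 m³ at 22.4 ‰ (salt = 280,000,000)
After addition: salt = 280,000,000 + 14,400,000×14.1 = 483,040,000; volume = 26,900,000 m³
S = 483,040,000 / 26,900,000 = 17.9569 ‰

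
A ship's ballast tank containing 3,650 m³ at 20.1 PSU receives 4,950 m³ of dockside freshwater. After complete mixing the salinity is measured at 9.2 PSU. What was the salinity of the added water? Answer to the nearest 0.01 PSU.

1.16 PSU

Salt balance: 3,650×20.1 + 4,950×S = 8,600×9.2
73,365 + 4,950·S = 79,120
S = (79,120 − 73,365) / 4,950 = 1.1626 PSU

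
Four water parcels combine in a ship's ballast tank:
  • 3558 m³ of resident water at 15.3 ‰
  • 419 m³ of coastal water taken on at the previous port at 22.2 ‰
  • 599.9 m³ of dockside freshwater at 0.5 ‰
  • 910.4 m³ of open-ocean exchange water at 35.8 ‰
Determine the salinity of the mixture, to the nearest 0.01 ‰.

17.61 ‰

By conservation of dissolved salt,
salt = 3,558×15.3 + 419×22.2 + 599.9×0.5 + 910.4×35.8 = 54,437.4 + 9,301.8 + 299.95 + 32,592.32 = 96,631.47
volume = 3,558 + 419 + 599.9 + 910.4 = 5,487.3 m³
S = 96,631.47 / 5,487.3 = 17.61 ‰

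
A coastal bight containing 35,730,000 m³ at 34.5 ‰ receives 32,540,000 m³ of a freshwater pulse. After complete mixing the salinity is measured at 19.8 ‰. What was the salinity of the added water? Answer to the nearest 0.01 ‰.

3.66 ‰

Salt balance: 35,730,000×34.5 + 32,540,000×S = 68,270,000×19.8
1,232,685,000 + 32,540,000·S = 1,351,746,000
S = (1,351,746,000 − 1,232,685,000) / 32,540,000 = 3.6589 ‰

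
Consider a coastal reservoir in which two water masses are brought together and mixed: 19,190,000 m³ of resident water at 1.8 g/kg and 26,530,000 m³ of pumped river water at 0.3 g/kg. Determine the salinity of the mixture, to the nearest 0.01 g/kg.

0.93 g/kg

Total salt / total volume:
salt = 19,190,000×1.8 + 26,530,000×0.3 = 34,542,000 + 7,959,000 = 42,501,000
volume = 19,190,000 + 26,530,000 = 45,720,000 m³
S = 42,501,000 / 45,720,000 = 0.9296 g/kg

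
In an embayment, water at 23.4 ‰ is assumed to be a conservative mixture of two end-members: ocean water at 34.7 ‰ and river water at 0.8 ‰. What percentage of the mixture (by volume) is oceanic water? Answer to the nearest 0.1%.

66.7%

Let g be the oceanic fraction. Salt balance per unit volume:
g×34.7 + (1−g)×0.8 = 23.4
g = (23.4 − 0.8) / (34.7 − 0.8) = 22.6/33.9 = 0.6667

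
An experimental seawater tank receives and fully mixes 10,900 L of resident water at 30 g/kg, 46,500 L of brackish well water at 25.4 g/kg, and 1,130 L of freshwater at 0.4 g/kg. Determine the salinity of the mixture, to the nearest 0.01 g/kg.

25.77 g/kg

Weighted by volume,
salt = 10,900×30 + 46,500×25.4 + 1,130×0.4 = 327,000 + 1,181,100 + 452 = 1,508,552
volume = 10,900 + 46,500 + 1,130 = 58,530 L
S = 1,508,552 / 58,530 = 25.774 g/kg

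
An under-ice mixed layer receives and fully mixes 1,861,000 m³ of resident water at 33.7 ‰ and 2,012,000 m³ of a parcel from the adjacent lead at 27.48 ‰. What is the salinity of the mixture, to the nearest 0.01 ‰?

Mass of salt is conserved:
salt = 1,861,000×33.7 + 2,012,000×27.48 = 62,715,700 + 55,289,760 = 118,005,460
volume = 1,861,000 + 2,012,000 = 3,873,000 m³
S = 118,005,460 / 3,873,000 = 30.4687 ‰

30.47 ‰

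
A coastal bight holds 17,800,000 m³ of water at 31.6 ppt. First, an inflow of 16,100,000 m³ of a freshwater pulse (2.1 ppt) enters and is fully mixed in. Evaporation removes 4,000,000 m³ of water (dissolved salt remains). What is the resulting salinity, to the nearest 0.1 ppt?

After mixing: salt = 17,800,000×31.6 + 16,100,000×2.1 = 596,290,000; volume = 33,900,000 m³
After evaporation: salt unchanged = 596,290,000; volume = 33,900,000 − 4,000,000 = 29,900,000 m³
S = 596,290,000 / 29,900,000 = 19.9428 ppt

19.9 ppt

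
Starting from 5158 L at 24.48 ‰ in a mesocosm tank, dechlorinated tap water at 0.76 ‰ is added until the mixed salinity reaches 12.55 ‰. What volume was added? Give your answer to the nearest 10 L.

Salt balance: 5,158×24.48 + V×0.76 = (5,158+V)×12.55
126,267.84 + 0.76V = 64,732.9 + 12.55V
61,534.94 = 11.79V
V = 5,219.25 L

5220 L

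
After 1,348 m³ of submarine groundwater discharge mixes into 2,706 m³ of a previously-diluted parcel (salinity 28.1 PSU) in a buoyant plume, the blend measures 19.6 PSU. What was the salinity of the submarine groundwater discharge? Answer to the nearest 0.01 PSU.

2.54 PSU

Salt balance: 2,706×28.1 + 1,348×S = 4,054×19.6
76,038.6 + 1,348·S = 79,458.4
S = (79,458.4 − 76,038.6) / 1,348 = 2.5369 PSU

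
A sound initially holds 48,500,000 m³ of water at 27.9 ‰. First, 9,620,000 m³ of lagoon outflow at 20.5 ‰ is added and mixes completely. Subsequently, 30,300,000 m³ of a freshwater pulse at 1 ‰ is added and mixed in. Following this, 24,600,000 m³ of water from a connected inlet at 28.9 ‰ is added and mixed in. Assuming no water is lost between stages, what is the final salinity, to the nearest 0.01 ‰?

20.28 ‰

Salt balance:
Initial salt = 48,500,000×27.9 = 1,353,150,000
After stage 1: salt = 1,353,150,000 + 9,620,000×20.5 = 1,550,360,000; volume = 58,120,000 m³; S = 26.675 ‰
After stage 2: salt = 1,550,360,000 + 30,300,000×1 = 1,580,660,000; volume = 88,420,000 m³; S = 17.877 ‰
After stage 3: salt = 1,580,660,000 + 24,600,000×28.9 = 2,291,600,000; volume = 113,020,000 m³
S = 2,291,600,000 / 113,020,000 = 20.2761 ‰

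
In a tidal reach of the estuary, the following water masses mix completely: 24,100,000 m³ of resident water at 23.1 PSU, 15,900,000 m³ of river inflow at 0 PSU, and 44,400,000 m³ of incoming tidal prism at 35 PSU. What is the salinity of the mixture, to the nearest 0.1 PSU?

25.0 PSU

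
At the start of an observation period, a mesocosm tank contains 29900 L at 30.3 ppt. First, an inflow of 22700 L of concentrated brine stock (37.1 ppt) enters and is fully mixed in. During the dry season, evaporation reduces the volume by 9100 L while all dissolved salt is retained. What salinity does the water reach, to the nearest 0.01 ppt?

After mixing: salt = 29,900×30.3 + 22,700×37.1 = 1,748,140; volume = 52,600 L
After evaporation: salt unchanged = 1,748,140; volume = 52,600 − 9,100 = 43,500 L
S = 1,748,140 / 43,500 = 40.1871 ppt

40.19 ppt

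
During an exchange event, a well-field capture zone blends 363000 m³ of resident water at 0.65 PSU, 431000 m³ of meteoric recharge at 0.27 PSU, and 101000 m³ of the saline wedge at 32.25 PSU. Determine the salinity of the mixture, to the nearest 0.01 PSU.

Salt balance:
salt = 363,000×0.65 + 431,000×0.27 + 101,000×32.25 = 235,950 + 116,370 + 3,257,250 = 3,609,570
volume = 363,000 + 431,000 + 101,000 = 895,000 m³
S = 3,609,570 / 895,000 = 4.033 PSU

4.03 PSU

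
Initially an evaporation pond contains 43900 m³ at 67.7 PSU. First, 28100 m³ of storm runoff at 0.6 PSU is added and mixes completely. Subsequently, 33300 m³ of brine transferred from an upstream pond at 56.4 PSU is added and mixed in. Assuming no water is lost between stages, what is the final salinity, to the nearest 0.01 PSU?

Weighted by volume,
Initial salt = 43,900×67.7 = 2,972,030
After stage 1: salt = 2,972,030 + 28,100×0.6 = 2,988,890; volume = 72,000 m³; S = 41.512 PSU
After stage 2: salt = 2,988,890 + 33,300×56.4 = 4,867,010; volume = 105,300 m³
S = 4,867,010 / 105,300 = 46.2204 PSU

46.22 PSU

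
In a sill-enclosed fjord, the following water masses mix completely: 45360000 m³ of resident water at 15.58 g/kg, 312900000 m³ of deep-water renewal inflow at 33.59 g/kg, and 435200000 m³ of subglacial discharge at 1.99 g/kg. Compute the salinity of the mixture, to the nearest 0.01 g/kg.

15.23 g/kg

Total salt / total volume:
salt = 45,360,000×15.58 + 312,900,000×33.59 + 435,200,000×1.99 = 706,708,800 + 10,510,311,000 + 866,048,000 = 12,083,067,800
volume = 45,360,000 + 312,900,000 + 435,200,000 = 793,460,000 m³
S = 12,083,067,800 / 793,460,000 = 15.2283 g/kg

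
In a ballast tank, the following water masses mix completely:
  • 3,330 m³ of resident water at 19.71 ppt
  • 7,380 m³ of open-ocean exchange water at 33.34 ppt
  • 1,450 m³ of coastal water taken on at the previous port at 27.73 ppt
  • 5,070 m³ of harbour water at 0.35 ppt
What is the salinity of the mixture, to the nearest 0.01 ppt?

20.53 ppt

Conserving salt mass:
salt = 3,330×19.71 + 7,380×33.34 + 1,450×27.73 + 5,070×0.35 = 65,634.3 + 246,049.2 + 40,208.5 + 1,774.5 = 353,666.5
volume = 3,330 + 7,380 + 1,450 + 5,070 = 17,230 m³
S = 353,666.5 / 17,230 = 20.5262 ppt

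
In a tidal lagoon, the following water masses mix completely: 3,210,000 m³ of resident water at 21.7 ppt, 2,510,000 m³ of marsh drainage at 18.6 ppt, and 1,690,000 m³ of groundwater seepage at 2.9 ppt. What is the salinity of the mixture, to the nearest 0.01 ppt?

Total salt / total volume:
salt = 3,210,000×21.7 + 2,510,000×18.6 + 1,690,000×2.9 = 69,657,000 + 46,686,000 + 4,901,000 = 121,244,000
volume = 3,210,000 + 2,510,000 + 1,690,000 = 7,410,000 m³
S = 121,244,000 / 7,410,000 = 16.3622 ppt

16.36 ppt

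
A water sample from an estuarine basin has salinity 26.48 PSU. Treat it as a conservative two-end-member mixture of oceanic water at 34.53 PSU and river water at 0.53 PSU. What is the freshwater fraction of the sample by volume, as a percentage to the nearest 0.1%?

23.7%

Let f be the freshwater fraction. Salt balance per unit volume:
f×0.53 + (1−f)×34.53 = 26.48
f = (34.53 − 26.48) / (34.53 − 0.53) = 8.05/34 = 0.2368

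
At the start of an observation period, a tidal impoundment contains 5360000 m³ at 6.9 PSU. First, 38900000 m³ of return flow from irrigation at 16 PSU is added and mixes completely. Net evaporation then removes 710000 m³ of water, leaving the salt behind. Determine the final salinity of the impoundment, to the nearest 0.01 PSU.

After mixing: salt = 5,360,000×6.9 + 38,900,000×16 = 659,384,000; volume = 44,260,000 m³
After evaporation: salt unchanged = 659,384,000; volume = 44,260,000 − 710,000 = 43,550,000 m³
S = 659,384,000 / 43,550,000 = 15.1408 PSU

15.14 PSU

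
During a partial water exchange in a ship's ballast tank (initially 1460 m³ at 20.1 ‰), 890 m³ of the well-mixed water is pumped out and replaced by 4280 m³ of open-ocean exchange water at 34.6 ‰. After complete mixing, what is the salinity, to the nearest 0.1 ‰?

Remaining after removal: 570 m³ at 20.1 ‰ (salt = 11,457)
After addition: salt = 11,457 + 4,280×34.6 = 159,545; volume = 4,850 m³
S = 159,545 / 4,850 = 32.8959 ‰

32.9 ‰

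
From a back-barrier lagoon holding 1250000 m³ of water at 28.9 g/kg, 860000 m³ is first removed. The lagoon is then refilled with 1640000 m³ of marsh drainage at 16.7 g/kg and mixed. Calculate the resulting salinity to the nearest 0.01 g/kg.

19.04 g/kg

Remaining after removal: 390,000 m³ at 28.9 g/kg (salt = 11,271,000)
After addition: salt = 11,271,000 + 1,640,000×16.7 = 38,659,000; volume = 2,030,000 m³
S = 38,659,000 / 2,030,000 = 19.0438 g/kg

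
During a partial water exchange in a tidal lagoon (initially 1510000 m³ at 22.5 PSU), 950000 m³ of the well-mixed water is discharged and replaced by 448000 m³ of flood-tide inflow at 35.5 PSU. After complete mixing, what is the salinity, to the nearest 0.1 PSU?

28.3 PSU

Remaining after removal: 560,000 m³ at 22.5 PSU (salt = 12,600,000)
After addition: salt = 12,600,000 + 448,000×35.5 = 28,504,000; volume = 1,008,000 m³
S = 28,504,000 / 1,008,000 = 28.2778 PSU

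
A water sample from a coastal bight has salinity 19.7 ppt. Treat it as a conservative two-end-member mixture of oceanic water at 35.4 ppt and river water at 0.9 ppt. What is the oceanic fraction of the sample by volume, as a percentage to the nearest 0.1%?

Let g be the oceanic fraction. Salt balance per unit volume:
g×35.4 + (1−g)×0.9 = 19.7
g = (19.7 − 0.9) / (35.4 − 0.9) = 18.8/34.5 = 0.5449

54.5%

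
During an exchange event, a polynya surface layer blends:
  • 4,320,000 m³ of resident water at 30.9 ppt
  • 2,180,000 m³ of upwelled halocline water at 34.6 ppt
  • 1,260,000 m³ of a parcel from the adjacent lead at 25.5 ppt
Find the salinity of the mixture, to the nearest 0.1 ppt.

31.1 ppt

Weighted by volume,
salt = 4,320,000×30.9 + 2,180,000×34.6 + 1,260,000×25.5 = 133,488,000 + 75,428,000 + 32,130,000 = 241,046,000
volume = 4,320,000 + 2,180,000 + 1,260,000 = 7,760,000 m³
S = 241,046,000 / 7,760,000 = 31.063 ppt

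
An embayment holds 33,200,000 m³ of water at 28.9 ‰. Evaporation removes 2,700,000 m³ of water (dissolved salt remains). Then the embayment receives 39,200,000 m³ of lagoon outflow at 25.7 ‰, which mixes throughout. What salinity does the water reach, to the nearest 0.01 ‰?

28.22 ‰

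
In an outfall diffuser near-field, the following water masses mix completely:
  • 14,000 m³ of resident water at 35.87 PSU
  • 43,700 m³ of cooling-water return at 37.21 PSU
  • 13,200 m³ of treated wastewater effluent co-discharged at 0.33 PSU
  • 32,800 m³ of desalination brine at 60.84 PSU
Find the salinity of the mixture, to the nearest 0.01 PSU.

39.81 PSU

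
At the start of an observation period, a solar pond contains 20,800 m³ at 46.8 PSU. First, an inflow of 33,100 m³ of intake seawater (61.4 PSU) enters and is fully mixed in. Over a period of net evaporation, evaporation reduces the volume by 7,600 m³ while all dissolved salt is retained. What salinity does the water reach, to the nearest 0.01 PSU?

64.92 PSU

After mixing: salt = 20,800×46.8 + 33,100×61.4 = 3,005,780; volume = 53,900 m³
After evaporation: salt unchanged = 3,005,780; volume = 53,900 − 7,600 = 46,300 m³
S = 3,005,780 / 46,300 = 64.9197 PSU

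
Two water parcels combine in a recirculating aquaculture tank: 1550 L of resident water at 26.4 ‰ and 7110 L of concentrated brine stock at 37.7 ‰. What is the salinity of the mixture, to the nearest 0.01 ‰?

35.68 ‰

Weighted by volume,
salt = 1,550×26.4 + 7,110×37.7 = 40,920 + 268,047 = 308,967
volume = 1,550 + 7,110 = 8,660 L
S = 308,967 / 8,660 = 35.6775 ‰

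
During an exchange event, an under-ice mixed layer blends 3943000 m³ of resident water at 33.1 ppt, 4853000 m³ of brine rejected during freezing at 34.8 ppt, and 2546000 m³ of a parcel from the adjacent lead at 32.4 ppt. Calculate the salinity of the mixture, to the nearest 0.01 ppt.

33.67 ppt

Salt balance:
salt = 3,943,000×33.1 + 4,853,000×34.8 + 2,546,000×32.4 = 130,513,300 + 168,884,400 + 82,490,400 = 381,888,100
volume = 3,943,000 + 4,853,000 + 2,546,000 = 11,342,000 m³
S = 381,888,100 / 11,342,000 = 33.6703 ppt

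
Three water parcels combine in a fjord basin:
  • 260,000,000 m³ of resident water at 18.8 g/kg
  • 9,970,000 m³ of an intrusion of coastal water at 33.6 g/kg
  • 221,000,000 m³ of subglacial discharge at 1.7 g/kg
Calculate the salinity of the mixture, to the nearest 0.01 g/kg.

Conserving salt mass:
salt = 260,000,000×18.8 + 9,970,000×33.6 + 221,000,000×1.7 = 4,888,000,000 + 334,992,000 + 375,700,000 = 5,598,692,000
volume = 260,000,000 + 9,970,000 + 221,000,000 = 490,970,000 m³
S = 5,598,692,000 / 490,970,000 = 11.4033 g/kg

11.40 g/kg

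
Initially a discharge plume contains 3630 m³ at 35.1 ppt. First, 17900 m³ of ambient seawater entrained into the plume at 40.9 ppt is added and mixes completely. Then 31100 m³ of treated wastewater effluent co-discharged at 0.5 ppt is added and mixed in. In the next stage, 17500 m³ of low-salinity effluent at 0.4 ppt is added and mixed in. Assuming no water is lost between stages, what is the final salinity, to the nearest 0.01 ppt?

Total salt / total volume:
Initial salt = 3,630×35.1 = 127,413
After stage 1: salt = 127,413 + 17,900×40.9 = 859,523; volume = 21,530 m³; S = 39.922 ppt
After stage 2: salt = 859,523 + 31,100×0.5 = 875,073; volume = 52,630 m³; S = 16.627 ppt
After stage 3: salt = 875,073 + 17,500×0.4 = 882,073; volume = 70,130 m³
S = 882,073 / 70,130 = 12.5777 ppt

12.58 ppt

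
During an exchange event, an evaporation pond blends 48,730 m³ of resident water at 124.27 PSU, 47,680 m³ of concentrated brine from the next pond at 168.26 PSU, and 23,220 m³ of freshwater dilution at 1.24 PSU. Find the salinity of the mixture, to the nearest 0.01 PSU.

117.92 PSU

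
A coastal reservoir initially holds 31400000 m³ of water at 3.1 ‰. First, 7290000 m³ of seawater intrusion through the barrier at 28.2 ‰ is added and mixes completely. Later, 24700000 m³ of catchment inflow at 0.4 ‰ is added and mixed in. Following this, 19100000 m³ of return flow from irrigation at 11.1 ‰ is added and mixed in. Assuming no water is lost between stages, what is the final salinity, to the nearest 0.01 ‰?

Salt balance:
Initial salt = 31,400,000×3.1 = 97,340,000
After stage 1: salt = 97,340,000 + 7,290,000×28.2 = 302,918,000; volume = 38,690,000 m³; S = 7.829 ‰
After stage 2: salt = 302,918,000 + 24,700,000×0.4 = 312,798,000; volume = 63,390,000 m³; S = 4.935 ‰
After stage 3: salt = 312,798,000 + 19,100,000×11.1 = 524,808,000; volume = 82,490,000 m³
S = 524,808,000 / 82,490,000 = 6.3621 ‰

6.36 ‰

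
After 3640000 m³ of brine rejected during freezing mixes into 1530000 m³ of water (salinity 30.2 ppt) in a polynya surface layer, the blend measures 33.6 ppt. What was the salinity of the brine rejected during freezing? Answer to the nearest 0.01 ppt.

35.03 ppt

Salt balance: 1,530,000×30.2 + 3,640,000×S = 5,170,000×33.6
46,206,000 + 3,640,000·S = 173,712,000
S = (173,712,000 − 46,206,000) / 3,640,000 = 35.0291 ppt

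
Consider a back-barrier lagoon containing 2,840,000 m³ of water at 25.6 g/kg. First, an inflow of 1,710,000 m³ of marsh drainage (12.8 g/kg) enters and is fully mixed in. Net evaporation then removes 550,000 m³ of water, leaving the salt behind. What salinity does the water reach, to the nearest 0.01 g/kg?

23.65 g/kg

After mixing: salt = 2,840,000×25.6 + 1,710,000×12.8 = 94,592,000; volume = 4,550,000 m³
After evaporation: salt unchanged = 94,592,000; volume = 4,550,000 − 550,000 = 4,000,000 m³
S = 94,592,000 / 4,000,000 = 23.648 g/kg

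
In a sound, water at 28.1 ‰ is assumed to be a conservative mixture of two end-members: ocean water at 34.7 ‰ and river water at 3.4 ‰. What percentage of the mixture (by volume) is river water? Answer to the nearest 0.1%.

Let f be the freshwater fraction. Salt balance per unit volume:
f×3.4 + (1−f)×34.7 = 28.1
f = (34.7 − 28.1) / (34.7 − 3.4) = 6.6/31.3 = 0.2109

21.1%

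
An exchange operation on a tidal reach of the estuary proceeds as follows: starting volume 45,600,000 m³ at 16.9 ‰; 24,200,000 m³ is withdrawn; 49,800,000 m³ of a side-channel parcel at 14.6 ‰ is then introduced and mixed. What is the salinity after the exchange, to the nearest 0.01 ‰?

15.29 ‰

Remaining after removal: 21,400,000 m³ at 16.9 ‰ (salt = 361,660,000)
After addition: salt = 361,660,000 + 49,800,000×14.6 = 1,088,740,000; volume = 71,200,000 m³
S = 1,088,740,000 / 71,200,000 = 15.2913 ‰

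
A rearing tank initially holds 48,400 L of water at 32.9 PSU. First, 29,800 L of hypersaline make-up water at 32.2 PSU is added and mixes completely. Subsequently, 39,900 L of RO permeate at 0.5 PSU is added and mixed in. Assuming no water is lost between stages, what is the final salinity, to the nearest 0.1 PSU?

By conservation of dissolved salt,
Initial salt = 48,400×32.9 = 1,592,360
After stage 1: salt = 1,592,360 + 29,800×32.2 = 2,551,920; volume = 78,200 L; S = 32.633 PSU
After stage 2: salt = 2,551,920 + 39,900×0.5 = 2,571,870; volume = 118,100 L
S = 2,571,870 / 118,100 = 21.7771 PSU

21.8 PSU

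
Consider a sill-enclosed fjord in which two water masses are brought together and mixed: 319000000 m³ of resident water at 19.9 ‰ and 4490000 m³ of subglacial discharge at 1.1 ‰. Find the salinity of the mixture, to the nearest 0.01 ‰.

Salt balance:
salt = 319,000,000×19.9 + 4,490,000×1.1 = 6,348,100,000 + 4,939,000 = 6,353,039,000
volume = 319,000,000 + 4,490,000 = 323,490,000 m³
S = 6,353,039,000 / 323,490,000 = 19.6391 ‰

19.64 ‰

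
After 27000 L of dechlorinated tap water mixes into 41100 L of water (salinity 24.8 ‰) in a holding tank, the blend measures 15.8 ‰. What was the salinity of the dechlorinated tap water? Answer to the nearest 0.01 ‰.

2.10 ‰

Salt balance: 41,100×24.8 + 27,000×S = 68,100×15.8
1,019,280 + 27,000·S = 1,075,980
S = (1,075,980 − 1,019,280) / 27,000 = 2.1 ‰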